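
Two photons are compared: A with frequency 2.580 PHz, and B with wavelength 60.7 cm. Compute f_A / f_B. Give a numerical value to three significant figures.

f_A = 2.580 × 10^15 Hz (from frequency = 2.580 PHz, via f given directly).
f_B = 4.939 × 10^8 Hz (from wavelength = 60.7 cm, via f = c/λ).
Ratio = 2.580 × 10^15 / 4.939 × 10^8 = 5.22 × 10^6.

5.22 × 10^6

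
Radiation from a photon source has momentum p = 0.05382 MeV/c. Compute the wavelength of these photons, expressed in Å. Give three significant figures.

Use h = 6.62607015 × 10^-34 J·s, c = 2.99792458 × 10^8 m/s, 1 eV = 1.602176634 × 10^-19 J.
Convert to SI: p = 0.05382 MeV/c = 2.8763 × 10^-23 kg·m/s.
The photon relation is λ = h/p, giving λ = 2.304 × 10^-11 m.
Converting to Å: λ = 0.2304 Å ≈ 0.230 Å.

0.230 Å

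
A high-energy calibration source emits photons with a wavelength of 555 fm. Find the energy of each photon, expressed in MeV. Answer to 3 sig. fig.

2.23 MeV

In SI units: λ = 555 fm = 5.55 × 10^-13 m.
The photon relation is E = hc/λ, giving E = 3.579 × 10^-13 J.
Converting to MeV: E = 2.234 MeV ≈ 2.23 MeV.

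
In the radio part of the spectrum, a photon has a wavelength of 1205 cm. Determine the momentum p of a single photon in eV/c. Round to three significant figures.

1.03e-7 eV/c

First convert: λ = 1205 cm = 12.05 m.
Apply p = h/λ: p = 5.499e-35 kg·m/s.
Converting to eV/c: p = 1.029e-7 eV/c ≈ 1.03e-7 eV/c.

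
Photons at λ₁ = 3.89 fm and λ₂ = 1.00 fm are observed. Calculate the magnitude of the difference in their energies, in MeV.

Using E = hc/λ: E₁ = 5.107 × 10^-11 J, E₂ = 1.986 × 10^-10 J.
|ΔE| = |5.107 × 10^-11 − 1.986 × 10^-10| = 1.48 × 10^-10 J = 921 MeV.

921 MeV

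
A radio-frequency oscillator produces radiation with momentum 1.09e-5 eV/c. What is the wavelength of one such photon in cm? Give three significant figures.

In SI units: p = 1.09e-5 eV/c = 5.8253e-33 kg·m/s.
For a photon λ = h/p, so λ = 0.1137 m.
Converting to cm: λ = 11.37 cm ≈ 11.4 cm.

11.4 cm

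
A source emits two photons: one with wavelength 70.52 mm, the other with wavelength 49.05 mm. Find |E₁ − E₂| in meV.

Using E = hc/λ: E₁ = 2.8169·10^-24 J, E₂ = 4.0498·10^-24 J.
|ΔE| = |2.8169·10^-24 − 4.0498·10^-24| = 1.23·10^-24 J = 7.70·10^-3 meV.

7.70·10^-3 meV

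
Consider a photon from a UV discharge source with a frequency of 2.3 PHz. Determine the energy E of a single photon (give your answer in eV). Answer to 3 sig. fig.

9.51 eV

Convert to SI: f = 2.3 PHz = 2.3 × 10^15 Hz.
Apply E = hf: E = 1.524 × 10^-18 J.
Converting to eV: E = 9.512 eV ≈ 9.51 eV.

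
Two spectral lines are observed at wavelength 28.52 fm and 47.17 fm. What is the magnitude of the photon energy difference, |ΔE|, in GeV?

0.0172 GeV

Using E = hc/λ: E₁ = 6.9651e-12 J, E₂ = 4.2112e-12 J.
|ΔE| = |6.9651e-12 − 4.2112e-12| = 2.75e-12 J = 0.0172 GeV.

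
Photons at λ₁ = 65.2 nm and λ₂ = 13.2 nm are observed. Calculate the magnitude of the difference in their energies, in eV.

74.9 eV

Using E = hc/λ: E₁ = 3.047e-18 J, E₂ = 1.505e-17 J.
|ΔE| = |3.047e-18 − 1.505e-17| = 1.20e-17 J = 74.9 eV.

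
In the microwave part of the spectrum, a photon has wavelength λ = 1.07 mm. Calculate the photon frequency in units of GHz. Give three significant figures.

Take c = 2.99792458e8 m/s.
First convert: λ = 1.07 mm = 0.00107 m.
Since f = c/λ for a photon, f = 2.802e11 Hz.
Converting to GHz: f = 280.2 GHz ≈ 280 GHz.

280 GHz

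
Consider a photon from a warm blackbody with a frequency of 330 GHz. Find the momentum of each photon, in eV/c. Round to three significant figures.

Convert to SI: f = 330 GHz = 3.30e11 Hz.
Since p = hf/c for a photon, p = 7.294e-31 kg·m/s.
Converting to eV/c: p = 0.001365 eV/c ≈ 1.36e-3 eV/c.

1.36e-3 eV/c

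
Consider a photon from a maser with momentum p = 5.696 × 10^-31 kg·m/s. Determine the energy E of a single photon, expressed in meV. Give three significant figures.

Take c = 2.99792458 × 10^8 m/s, 1 eV = 1.602176634 × 10^-19 J.
Since E = pc for a photon, E = 1.708 × 10^-22 J.
Converting to meV: E = 1.066 meV ≈ 1.07 meV.

1.07 meV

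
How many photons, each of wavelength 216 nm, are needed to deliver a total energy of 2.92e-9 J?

3.18e9 photons

Per-photon energy: E = 9.197e-19 J (from wavelength = 216 nm).
N = E_total / E_photon = 2.92e-9 J / 9.197e-19 J = 3.18e9.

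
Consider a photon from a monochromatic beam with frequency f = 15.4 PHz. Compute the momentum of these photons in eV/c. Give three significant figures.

63.7 eV/c

Convert to SI: f = 15.4 PHz = 1.54e16 Hz.
For a photon p = hf/c, so p = 3.404e-26 kg·m/s.
Converting to eV/c: p = 63.69 eV/c ≈ 63.7 eV/c.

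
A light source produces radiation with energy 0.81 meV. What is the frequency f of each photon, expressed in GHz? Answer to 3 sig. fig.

196 GHz

Use h = 6.62607015e-34 J·s, 1 eV = 1.602176634e-19 J.
Convert to SI: E = 0.81 meV = 1.2978e-22 J.
For a photon f = E/h, so f = 1.959e11 Hz.
Converting to GHz: f = 195.9 GHz ≈ 196 GHz.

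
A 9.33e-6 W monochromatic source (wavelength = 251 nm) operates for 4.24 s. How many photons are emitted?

Total energy: E_total = P·t = 9.33e-6 × 4.24 = 3.956e-5 J.
Per-photon energy: E = 7.914e-19 J.
N = E_total / E_photon = 5.00e13.

5.00e13 photons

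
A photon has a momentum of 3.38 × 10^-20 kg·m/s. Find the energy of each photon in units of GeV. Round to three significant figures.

0.0632 GeV

(c = 2.99792458 × 10^8 m/s, 1 eV = 1.602176634 × 10^-19 J.)
Apply E = pc: E = 1.013 × 10^-11 J.
Converting to GeV: E = 0.06325 GeV ≈ 0.0632 GeV.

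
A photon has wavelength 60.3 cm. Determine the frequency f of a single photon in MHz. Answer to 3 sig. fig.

497 MHz

Use c = 2.99792458 × 10^8 m/s.
In SI units: λ = 60.3 cm = 0.603 m.
For a photon f = c/λ, so f = 4.972 × 10^8 Hz.
Converting to MHz: f = 497.2 MHz ≈ 497 MHz.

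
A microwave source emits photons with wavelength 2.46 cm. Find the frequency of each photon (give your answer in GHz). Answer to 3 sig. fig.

First convert: λ = 2.46 cm = 0.0246 m.
Apply f = c/λ: f = 1.219e10 Hz.
Converting to GHz: f = 12.19 GHz ≈ 12.2 GHz.

12.2 GHz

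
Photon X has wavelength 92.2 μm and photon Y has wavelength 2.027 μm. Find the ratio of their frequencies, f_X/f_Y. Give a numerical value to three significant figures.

f_X = 3.252e12 Hz (from wavelength = 92.2 μm, via f = c/λ).
f_Y = 1.479e14 Hz (from wavelength = 2.027 μm, via f = c/λ).
Ratio = 3.252e12 / 1.479e14 = 0.0220.

0.0220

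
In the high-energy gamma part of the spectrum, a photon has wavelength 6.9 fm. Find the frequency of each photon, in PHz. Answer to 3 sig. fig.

Convert to SI: λ = 6.9 fm = 6.9 × 10^-15 m.
Since f = c/λ for a photon, f = 4.345 × 10^22 Hz.
Converting to PHz: f = 4.345 × 10^7 PHz ≈ 4.34 × 10^7 PHz.

4.34 × 10^7 PHz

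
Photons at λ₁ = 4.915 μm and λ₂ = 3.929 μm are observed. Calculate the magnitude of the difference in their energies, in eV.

Using E = hc/λ: E₁ = 4.0416·10^-20 J, E₂ = 5.0559·10^-20 J.
|ΔE| = |4.0416·10^-20 − 5.0559·10^-20| = 1.01·10^-20 J = 0.0633 eV.

0.0633 eV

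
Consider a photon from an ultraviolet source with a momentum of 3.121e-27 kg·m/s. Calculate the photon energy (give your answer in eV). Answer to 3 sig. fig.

(c = 2.99792458e8 m/s, 1 eV = 1.602176634e-19 J.)
Since E = pc for a photon, E = 9.357e-19 J.
Converting to eV: E = 5.840 eV ≈ 5.84 eV.

5.84 eV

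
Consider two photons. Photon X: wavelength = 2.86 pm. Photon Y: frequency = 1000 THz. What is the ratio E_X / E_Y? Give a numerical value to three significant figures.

1.05 × 10^5

E_X = 6.946 × 10^-14 J (from wavelength = 2.86 pm, via E = hc/λ).
E_Y = 6.626 × 10^-19 J (from frequency = 1000 THz, via E = hf).
Ratio = 6.946 × 10^-14 / 6.626 × 10^-19 = 1.05 × 10^5.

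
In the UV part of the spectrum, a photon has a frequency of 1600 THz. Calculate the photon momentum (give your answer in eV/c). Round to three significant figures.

Use h = 6.62607015e-34 J·s, c = 2.99792458e8 m/s, 1 eV = 1.602176634e-19 J.
In SI units: f = 1600 THz = 1.6e15 Hz.
The photon relation is p = hf/c, giving p = 3.536e-27 kg·m/s.
Converting to eV/c: p = 6.617 eV/c ≈ 6.62 eV/c.

6.62 eV/c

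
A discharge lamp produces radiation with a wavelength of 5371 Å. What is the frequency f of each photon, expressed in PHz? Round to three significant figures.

Use c = 2.99792458 × 10^8 m/s.
In SI units: λ = 5371 Å = 5.371 × 10^-7 m.
Apply f = c/λ: f = 5.582 × 10^14 Hz.
Converting to PHz: f = 0.5582 PHz ≈ 0.558 PHz.

0.558 PHz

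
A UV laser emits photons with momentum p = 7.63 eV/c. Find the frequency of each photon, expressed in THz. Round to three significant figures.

First convert: p = 7.63 eV/c = 4.0777·10^-27 kg·m/s.
Since f = pc/h for a photon, f = 1.845·10^15 Hz.
Converting to THz: f = 1845 THz ≈ 1840 THz.

1840 THz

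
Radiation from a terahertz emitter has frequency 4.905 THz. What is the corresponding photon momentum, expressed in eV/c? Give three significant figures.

First convert: f = 4.905 THz = 4.905·10^12 Hz.
The photon relation is p = hf/c, giving p = 1.084·10^-29 kg·m/s.
Converting to eV/c: p = 0.02029 eV/c ≈ 0.0203 eV/c.

0.0203 eV/c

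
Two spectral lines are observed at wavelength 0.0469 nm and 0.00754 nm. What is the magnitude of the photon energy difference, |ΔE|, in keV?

138 keV

Using E = hc/λ: E₁ = 4.235e-15 J, E₂ = 2.635e-14 J.
|ΔE| = |4.235e-15 − 2.635e-14| = 2.21e-14 J = 138 keV.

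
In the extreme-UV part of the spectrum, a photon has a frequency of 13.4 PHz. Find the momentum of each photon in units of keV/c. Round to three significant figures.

Take h = 6.62607015e-34 J·s, c = 2.99792458e8 m/s, 1 eV = 1.602176634e-19 J.
Convert to SI: f = 13.4 PHz = 1.34e16 Hz.
Since p = hf/c for a photon, p = 2.962e-26 kg·m/s.
Converting to keV/c: p = 0.05542 keV/c ≈ 0.0554 keV/c.

0.0554 keV/c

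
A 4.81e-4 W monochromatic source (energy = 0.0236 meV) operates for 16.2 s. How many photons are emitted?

Total energy: E_total = P·t = 4.81e-4 × 16.2 = 0.007792 J.
Per-photon energy: E = 3.781e-24 J.
N = E_total / E_photon = 2.06e21.

2.06e21 photons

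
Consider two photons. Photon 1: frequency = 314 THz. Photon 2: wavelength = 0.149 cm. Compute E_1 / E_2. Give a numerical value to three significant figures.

E_1 = 2.081 × 10^-19 J (from frequency = 314 THz, via E = hf).
E_2 = 1.333 × 10^-22 J (from wavelength = 0.149 cm, via E = hc/λ).
Ratio = 2.081 × 10^-19 / 1.333 × 10^-22 = 1560.

1560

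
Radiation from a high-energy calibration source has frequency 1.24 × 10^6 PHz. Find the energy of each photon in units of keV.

5130 keV

In SI units: f = 1.24 × 10^6 PHz = 1.24 × 10^21 Hz.
The photon relation is E = hf, giving E = 8.216 × 10^-13 J.
Converting to keV: E = 5128 keV ≈ 5130 keV.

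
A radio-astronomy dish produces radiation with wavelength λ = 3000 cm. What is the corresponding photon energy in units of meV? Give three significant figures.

4.13e-5 meV

Convert to SI: λ = 3000 cm = 30 m.
Since E = hc/λ for a photon, E = 6.621e-27 J.
Converting to meV: E = 4.133e-5 meV ≈ 4.13e-5 meV.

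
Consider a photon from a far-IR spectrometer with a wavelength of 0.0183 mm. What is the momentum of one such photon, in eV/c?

Use h = 6.62607015 × 10^-34 J·s, c = 2.99792458 × 10^8 m/s, 1 eV = 1.602176634 × 10^-19 J.
In SI units: λ = 0.0183 mm = 1.83 × 10^-5 m.
The photon relation is p = h/λ, giving p = 3.621 × 10^-29 kg·m/s.
Converting to eV/c: p = 0.06775 eV/c ≈ 0.0678 eV/c.

0.0678 eV/c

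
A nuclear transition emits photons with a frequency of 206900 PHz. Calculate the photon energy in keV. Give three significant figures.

First convert: f = 206900 PHz = 2.069·10^20 Hz.
For a photon E = hf, so E = 1.371·10^-13 J.
Converting to keV: E = 855.7 keV ≈ 856 keV.

856 keV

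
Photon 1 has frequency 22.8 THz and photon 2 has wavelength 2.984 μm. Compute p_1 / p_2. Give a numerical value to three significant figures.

p_1 = 5.039e-29 kg·m/s (from frequency = 22.8 THz, via p = hf/c).
p_2 = 2.221e-28 kg·m/s (from wavelength = 2.984 μm, via p = h/λ).
Ratio = 5.039e-29 / 2.221e-28 = 0.227.

0.227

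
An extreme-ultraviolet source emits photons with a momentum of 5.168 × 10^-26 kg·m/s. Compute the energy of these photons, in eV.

96.7 eV

Use c = 2.99792458 × 10^8 m/s, 1 eV = 1.602176634 × 10^-19 J.
For a photon E = pc, so E = 1.549 × 10^-17 J.
Converting to eV: E = 96.70 eV ≈ 96.7 eV.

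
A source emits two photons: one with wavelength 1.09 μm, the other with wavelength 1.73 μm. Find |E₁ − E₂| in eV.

Using E = hc/λ: E₁ = 1.822e-19 J, E₂ = 1.148e-19 J.
|ΔE| = |1.822e-19 − 1.148e-19| = 6.74e-20 J = 0.421 eV.

0.421 eV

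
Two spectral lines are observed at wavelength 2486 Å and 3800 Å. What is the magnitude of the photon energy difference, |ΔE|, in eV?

Using E = hc/λ: E₁ = 7.9905e-19 J, E₂ = 5.2275e-19 J.
|ΔE| = |7.9905e-19 − 5.2275e-19| = 2.76e-19 J = 1.72 eV.

1.72 eV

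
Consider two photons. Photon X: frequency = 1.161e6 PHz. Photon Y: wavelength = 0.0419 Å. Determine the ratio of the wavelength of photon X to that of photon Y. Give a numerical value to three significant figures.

0.0616

λ_X = 2.582e-13 m (from frequency = 1.161e6 PHz, via λ = c/f).
λ_Y = 4.190e-12 m (from wavelength = 0.0419 Å, via λ given directly).
Ratio = 2.582e-13 / 4.190e-12 = 0.0616.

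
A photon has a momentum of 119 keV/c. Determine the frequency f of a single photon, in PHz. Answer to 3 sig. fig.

(h = 6.62607015 × 10^-34 J·s, c = 2.99792458 × 10^8 m/s, 1 eV = 1.602176634 × 10^-19 J.)
Convert to SI: p = 119 keV/c = 6.3597 × 10^-23 kg·m/s.
Since f = pc/h for a photon, f = 2.877 × 10^19 Hz.
Converting to PHz: f = 28770 PHz ≈ 2.88 × 10^4 PHz.

2.88 × 10^4 PHz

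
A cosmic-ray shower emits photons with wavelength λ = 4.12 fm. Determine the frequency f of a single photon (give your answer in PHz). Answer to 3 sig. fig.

7.28 × 10^7 PHz

Take c = 2.99792458 × 10^8 m/s.
First convert: λ = 4.12 fm = 4.12 × 10^-15 m.
Apply f = c/λ: f = 7.277 × 10^22 Hz.
Converting to PHz: f = 7.277 × 10^7 PHz ≈ 7.28 × 10^7 PHz.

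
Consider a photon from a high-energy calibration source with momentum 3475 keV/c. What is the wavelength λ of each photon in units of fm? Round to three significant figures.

Use h = 6.62607015e-34 J·s, c = 2.99792458e8 m/s, 1 eV = 1.602176634e-19 J.
In SI units: p = 3475 keV/c = 1.8571e-21 kg·m/s.
Since λ = h/p for a photon, λ = 3.568e-13 m.
Converting to fm: λ = 356.8 fm ≈ 357 fm.

357 fm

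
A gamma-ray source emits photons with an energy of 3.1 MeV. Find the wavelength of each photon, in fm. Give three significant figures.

In SI units: E = 3.1 MeV = 4.9667 × 10^-13 J.
For a photon λ = hc/E, so λ = 3.999 × 10^-13 m.
Converting to fm: λ = 399.9 fm ≈ 400 fm.

400 fm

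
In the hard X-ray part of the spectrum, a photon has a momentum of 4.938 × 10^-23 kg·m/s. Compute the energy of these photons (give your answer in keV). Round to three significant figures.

92.4 keV

Take c = 2.99792458 × 10^8 m/s, 1 eV = 1.602176634 × 10^-19 J.
Apply E = pc: E = 1.480 × 10^-14 J.
Converting to keV: E = 92.40 keV ≈ 92.4 keV.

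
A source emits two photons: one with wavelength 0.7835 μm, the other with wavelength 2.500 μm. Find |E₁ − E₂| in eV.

1.09 eV

Using E = hc/λ: E₁ = 2.5353 × 10^-19 J, E₂ = 7.9458 × 10^-20 J.
|ΔE| = |2.5353 × 10^-19 − 7.9458 × 10^-20| = 1.74 × 10^-19 J = 1.09 eV.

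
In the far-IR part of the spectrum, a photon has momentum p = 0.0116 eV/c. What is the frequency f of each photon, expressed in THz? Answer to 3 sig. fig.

In SI units: p = 0.0116 eV/c = 6.1994e-30 kg·m/s.
The photon relation is f = pc/h, giving f = 2.805e12 Hz.
Converting to THz: f = 2.805 THz ≈ 2.80 THz.

2.80 THz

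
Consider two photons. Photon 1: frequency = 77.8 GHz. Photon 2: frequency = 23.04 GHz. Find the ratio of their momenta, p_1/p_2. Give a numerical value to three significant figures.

p_1 = 1.720 × 10^-31 kg·m/s (from frequency = 77.8 GHz, via p = hf/c).
p_2 = 5.092 × 10^-32 kg·m/s (from frequency = 23.04 GHz, via p = hf/c).
Ratio = 1.720 × 10^-31 / 5.092 × 10^-32 = 3.38.

3.38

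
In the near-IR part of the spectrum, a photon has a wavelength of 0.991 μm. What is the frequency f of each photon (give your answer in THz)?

Take c = 2.99792458e8 m/s.
In SI units: λ = 0.991 μm = 9.91e-7 m.
For a photon f = c/λ, so f = 3.025e14 Hz.
Converting to THz: f = 302.5 THz ≈ 303 THz.

303 THz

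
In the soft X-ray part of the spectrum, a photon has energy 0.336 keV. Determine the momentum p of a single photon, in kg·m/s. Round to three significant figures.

Convert to SI: E = 0.336 keV = 5.3833e-17 J.
Apply p = E/c: p = 1.796e-25 kg·m/s.
So p ≈ 1.80e-25 kg·m/s.

1.80e-25 kg·m/s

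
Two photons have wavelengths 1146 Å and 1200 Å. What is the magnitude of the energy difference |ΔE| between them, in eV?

0.487 eV

Using E = hc/λ: E₁ = 1.7334e-18 J, E₂ = 1.6554e-18 J.
|ΔE| = |1.7334e-18 − 1.6554e-18| = 7.80e-20 J = 0.487 eV.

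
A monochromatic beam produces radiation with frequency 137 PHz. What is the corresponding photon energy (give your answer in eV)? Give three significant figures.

567 eV

Take h = 6.62607015e-34 J·s, 1 eV = 1.602176634e-19 J.
First convert: f = 137 PHz = 1.37e17 Hz.
For a photon E = hf, so E = 9.078e-17 J.
Converting to eV: E = 566.6 eV ≈ 567 eV.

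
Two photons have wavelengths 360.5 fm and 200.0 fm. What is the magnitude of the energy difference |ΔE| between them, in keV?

2760 keV

Using E = hc/λ: E₁ = 5.5103e-13 J, E₂ = 9.9322e-13 J.
|ΔE| = |5.5103e-13 − 9.9322e-13| = 4.42e-13 J = 2760 keV.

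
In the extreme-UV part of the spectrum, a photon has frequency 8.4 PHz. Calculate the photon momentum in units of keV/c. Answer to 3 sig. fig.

Take h = 6.62607015e-34 J·s, c = 2.99792458e8 m/s, 1 eV = 1.602176634e-19 J.
In SI units: f = 8.4 PHz = 8.4e15 Hz.
Since p = hf/c for a photon, p = 1.857e-26 kg·m/s.
Converting to keV/c: p = 0.03474 keV/c ≈ 0.0347 keV/c.

0.0347 keV/c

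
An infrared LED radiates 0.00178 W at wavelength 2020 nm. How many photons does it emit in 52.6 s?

Total energy: E_total = P·t = 0.00178 × 52.6 = 0.09363 J.
Per-photon energy: E = 9.834e-20 J.
N = E_total / E_photon = 9.52e17.

9.52e17 photons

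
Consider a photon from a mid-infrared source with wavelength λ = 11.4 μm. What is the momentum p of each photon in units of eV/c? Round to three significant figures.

0.109 eV/c

(h = 6.62607015e-34 J·s, c = 2.99792458e8 m/s, 1 eV = 1.602176634e-19 J.)
First convert: λ = 11.4 μm = 1.14e-5 m.
Apply p = h/λ: p = 5.812e-29 kg·m/s.
Converting to eV/c: p = 0.1088 eV/c ≈ 0.109 eV/c.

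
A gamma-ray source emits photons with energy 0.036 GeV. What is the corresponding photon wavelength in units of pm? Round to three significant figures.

0.0344 pm

In SI units: E = 0.036 GeV = 5.7678 × 10^-12 J.
Since λ = hc/E for a photon, λ = 3.444 × 10^-14 m.
Converting to pm: λ = 0.03444 pm ≈ 0.0344 pm.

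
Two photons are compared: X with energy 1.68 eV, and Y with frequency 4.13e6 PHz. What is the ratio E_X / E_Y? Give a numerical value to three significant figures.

9.84e-8

E_X = 2.692e-19 J (from energy = 1.68 eV, via E given directly).
E_Y = 2.737e-12 J (from frequency = 4.13e6 PHz, via E = hf).
Ratio = 2.692e-19 / 2.737e-12 = 9.84e-8.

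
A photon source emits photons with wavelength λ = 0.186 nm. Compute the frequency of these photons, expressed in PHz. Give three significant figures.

1610 PHz

Use c = 2.99792458e8 m/s.
Convert to SI: λ = 0.186 nm = 1.86e-10 m.
The photon relation is f = c/λ, giving f = 1.612e18 Hz.
Converting to PHz: f = 1612 PHz ≈ 1610 PHz.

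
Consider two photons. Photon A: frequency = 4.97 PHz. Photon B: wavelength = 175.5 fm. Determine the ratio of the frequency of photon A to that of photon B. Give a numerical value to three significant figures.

2.91·10^-6

f_A = 4.970·10^15 Hz (from frequency = 4.97 PHz, via f given directly).
f_B = 1.708·10^21 Hz (from wavelength = 175.5 fm, via f = c/λ).
Ratio = 4.970·10^15 / 1.708·10^21 = 2.91·10^-6.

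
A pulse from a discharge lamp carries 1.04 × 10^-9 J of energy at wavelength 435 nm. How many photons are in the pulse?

Per-photon energy: E = 4.567 × 10^-19 J (from wavelength = 435 nm).
N = E_total / E_photon = 1.04 × 10^-9 J / 4.567 × 10^-19 J = 2.28 × 10^9.

2.28 × 10^9 photons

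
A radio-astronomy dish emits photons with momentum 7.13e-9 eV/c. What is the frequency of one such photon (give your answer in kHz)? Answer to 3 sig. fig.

1720 kHz

Use h = 6.62607015e-34 J·s, c = 2.99792458e8 m/s, 1 eV = 1.602176634e-19 J.
In SI units: p = 7.13e-9 eV/c = 3.8105e-36 kg·m/s.
The photon relation is f = pc/h, giving f = 1.724e6 Hz.
Converting to kHz: f = 1724 kHz ≈ 1720 kHz.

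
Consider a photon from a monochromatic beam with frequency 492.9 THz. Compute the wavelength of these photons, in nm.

608 nm

(c = 2.99792458 × 10^8 m/s.)
First convert: f = 492.9 THz = 4.929 × 10^14 Hz.
Since λ = c/f for a photon, λ = 6.082 × 10^-7 m.
Converting to nm: λ = 608.2 nm ≈ 608 nm.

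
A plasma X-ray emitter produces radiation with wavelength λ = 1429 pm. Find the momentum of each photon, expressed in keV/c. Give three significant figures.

0.868 keV/c

Take h = 6.62607015·10^-34 J·s, c = 2.99792458·10^8 m/s, 1 eV = 1.602176634·10^-19 J.
In SI units: λ = 1429 pm = 1.429·10^-9 m.
Apply p = h/λ: p = 4.637·10^-25 kg·m/s.
Converting to keV/c: p = 0.8676 keV/c ≈ 0.868 keV/c.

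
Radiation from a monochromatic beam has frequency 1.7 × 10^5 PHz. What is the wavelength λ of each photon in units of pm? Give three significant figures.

1.76 pm

(c = 2.99792458 × 10^8 m/s.)
In SI units: f = 1.7 × 10^5 PHz = 1.7 × 10^20 Hz.
The photon relation is λ = c/f, giving λ = 1.763 × 10^-12 m.
Converting to pm: λ = 1.763 pm ≈ 1.76 pm.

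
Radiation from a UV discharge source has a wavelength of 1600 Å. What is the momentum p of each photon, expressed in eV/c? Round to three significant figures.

First convert: λ = 1600 Å = 1.6e-7 m.
Apply p = h/λ: p = 4.141e-27 kg·m/s.
Converting to eV/c: p = 7.749 eV/c ≈ 7.75 eV/c.

7.75 eV/c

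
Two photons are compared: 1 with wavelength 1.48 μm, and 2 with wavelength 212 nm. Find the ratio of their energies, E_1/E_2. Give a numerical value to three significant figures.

0.143

E_1 = 1.342e-19 J (from wavelength = 1.48 μm, via E = hc/λ).
E_2 = 9.370e-19 J (from wavelength = 212 nm, via E = hc/λ).
Ratio = 1.342e-19 / 9.370e-19 = 0.143.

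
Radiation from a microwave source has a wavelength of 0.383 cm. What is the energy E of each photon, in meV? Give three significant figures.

0.324 meV

First convert: λ = 0.383 cm = 0.00383 m.
The photon relation is E = hc/λ, giving E = 5.187·10^-23 J.
Converting to meV: E = 0.3237 meV ≈ 0.324 meV.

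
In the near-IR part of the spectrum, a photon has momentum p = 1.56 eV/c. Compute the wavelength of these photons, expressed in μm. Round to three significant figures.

Convert to SI: p = 1.56 eV/c = 8.3371 × 10^-28 kg·m/s.
The photon relation is λ = h/p, giving λ = 7.948 × 10^-7 m.
Converting to μm: λ = 0.7948 μm ≈ 0.795 μm.

0.795 μm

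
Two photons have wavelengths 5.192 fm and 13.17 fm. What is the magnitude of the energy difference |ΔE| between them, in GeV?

0.145 GeV

Using E = hc/λ: E₁ = 3.8260·10^-11 J, E₂ = 1.5083·10^-11 J.
|ΔE| = |3.8260·10^-11 − 1.5083·10^-11| = 2.32·10^-11 J = 0.145 GeV.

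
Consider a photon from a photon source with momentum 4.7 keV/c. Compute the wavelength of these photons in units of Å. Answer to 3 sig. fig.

2.64 Å

(h = 6.62607015 × 10^-34 J·s, c = 2.99792458 × 10^8 m/s, 1 eV = 1.602176634 × 10^-19 J.)
First convert: p = 4.7 keV/c = 2.5118 × 10^-24 kg·m/s.
The photon relation is λ = h/p, giving λ = 2.638 × 10^-10 m.
Converting to Å: λ = 2.638 Å ≈ 2.64 Å.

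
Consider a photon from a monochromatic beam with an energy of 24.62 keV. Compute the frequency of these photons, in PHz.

Convert to SI: E = 24.62 keV = 3.9446·10^-15 J.
The photon relation is f = E/h, giving f = 5.953·10^18 Hz.
Converting to PHz: f = 5953 PHz ≈ 5950 PHz.

5950 PHz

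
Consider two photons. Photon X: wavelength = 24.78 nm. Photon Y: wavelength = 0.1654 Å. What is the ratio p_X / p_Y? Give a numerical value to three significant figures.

6.67·10^-4

p_X = 2.674·10^-26 kg·m/s (from wavelength = 24.78 nm, via p = h/λ).
p_Y = 4.006·10^-23 kg·m/s (from wavelength = 0.1654 Å, via p = h/λ).
Ratio = 2.674·10^-26 / 4.006·10^-23 = 6.67·10^-4.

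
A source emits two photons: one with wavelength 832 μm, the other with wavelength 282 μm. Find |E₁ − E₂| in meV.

2.91 meV

Using E = hc/λ: E₁ = 2.388·10^-22 J, E₂ = 7.044·10^-22 J.
|ΔE| = |2.388·10^-22 − 7.044·10^-22| = 4.66·10^-22 J = 2.91 meV.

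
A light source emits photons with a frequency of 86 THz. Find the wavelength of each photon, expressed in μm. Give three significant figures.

Use c = 2.99792458e8 m/s.
First convert: f = 86 THz = 8.6e13 Hz.
The photon relation is λ = c/f, giving λ = 3.486e-6 m.
Converting to μm: λ = 3.486 μm ≈ 3.49 μm.

3.49 μm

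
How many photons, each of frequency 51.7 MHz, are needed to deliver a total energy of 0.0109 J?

3.18e23 photons

Per-photon energy: E = 3.426e-26 J (from frequency = 51.7 MHz).
N = E_total / E_photon = 0.0109 J / 3.426e-26 J = 3.18e23.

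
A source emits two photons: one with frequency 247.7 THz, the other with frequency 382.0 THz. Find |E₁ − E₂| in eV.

Using E = hf: E₁ = 1.6413e-19 J, E₂ = 2.5312e-19 J.
|ΔE| = |1.6413e-19 − 2.5312e-19| = 8.90e-20 J = 0.555 eV.

0.555 eV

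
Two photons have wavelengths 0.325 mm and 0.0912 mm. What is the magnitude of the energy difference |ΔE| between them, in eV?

9.78·10^-3 eV

Using E = hc/λ: E₁ = 6.112·10^-22 J, E₂ = 2.178·10^-21 J.
|ΔE| = |6.112·10^-22 − 2.178·10^-21| = 1.57·10^-21 J = 9.78·10^-3 eV.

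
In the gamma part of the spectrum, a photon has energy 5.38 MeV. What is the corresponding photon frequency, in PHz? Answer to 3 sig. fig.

1.30e6 PHz

Take h = 6.62607015e-34 J·s, 1 eV = 1.602176634e-19 J.
First convert: E = 5.38 MeV = 8.6197e-13 J.
Since f = E/h for a photon, f = 1.301e21 Hz.
Converting to PHz: f = 1.301e6 PHz ≈ 1.30e6 PHz.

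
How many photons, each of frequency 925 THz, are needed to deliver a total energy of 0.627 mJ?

Per-photon energy: E = 6.129 × 10^-19 J (from frequency = 925 THz).
N = E_total / E_photon = 6.27 × 10^-4 J / 6.129 × 10^-19 J = 1.02 × 10^15.

1.02 × 10^15 photons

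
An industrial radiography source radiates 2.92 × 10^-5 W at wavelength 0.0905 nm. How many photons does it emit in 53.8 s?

7.16 × 10^11 photons

Total energy: E_total = P·t = 2.92 × 10^-5 × 53.8 = 0.001571 J.
Per-photon energy: E = 2.195 × 10^-15 J.
N = E_total / E_photon = 7.16 × 10^11.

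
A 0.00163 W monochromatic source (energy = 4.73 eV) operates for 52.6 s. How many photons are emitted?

1.13·10^17 photons

Total energy: E_total = P·t = 0.00163 × 52.6 = 0.08574 J.
Per-photon energy: E = 7.578·10^-19 J.
N = E_total / E_photon = 1.13·10^17.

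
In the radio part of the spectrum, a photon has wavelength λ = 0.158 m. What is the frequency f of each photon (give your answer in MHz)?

Take c = 2.99792458·10^8 m/s.
The photon relation is f = c/λ, giving f = 1.897·10^9 Hz.
Converting to MHz: f = 1897 MHz ≈ 1900 MHz.

1900 MHz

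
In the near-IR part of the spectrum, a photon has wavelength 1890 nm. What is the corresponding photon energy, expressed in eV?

0.656 eV

Use h = 6.62607015e-34 J·s, c = 2.99792458e8 m/s, 1 eV = 1.602176634e-19 J.
In SI units: λ = 1890 nm = 1.89e-6 m.
The photon relation is E = hc/λ, giving E = 1.051e-19 J.
Converting to eV: E = 0.6560 eV ≈ 0.656 eV.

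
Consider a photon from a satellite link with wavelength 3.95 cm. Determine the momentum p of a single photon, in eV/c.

3.14e-5 eV/c

(h = 6.62607015e-34 J·s, c = 2.99792458e8 m/s, 1 eV = 1.602176634e-19 J.)
Convert to SI: λ = 3.95 cm = 0.0395 m.
The photon relation is p = h/λ, giving p = 1.677e-32 kg·m/s.
Converting to eV/c: p = 3.139e-5 eV/c ≈ 3.14e-5 eV/c.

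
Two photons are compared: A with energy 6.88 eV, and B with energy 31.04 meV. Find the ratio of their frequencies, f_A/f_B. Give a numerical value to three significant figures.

f_A = 1.664 × 10^15 Hz (from energy = 6.88 eV, via f = E/h).
f_B = 7.505 × 10^12 Hz (from energy = 31.04 meV, via f = E/h).
Ratio = 1.664 × 10^15 / 7.505 × 10^12 = 222.

222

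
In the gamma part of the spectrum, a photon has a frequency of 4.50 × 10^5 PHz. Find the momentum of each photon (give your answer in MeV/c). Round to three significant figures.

1.86 MeV/c

(h = 6.62607015 × 10^-34 J·s, c = 2.99792458 × 10^8 m/s, 1 eV = 1.602176634 × 10^-19 J.)
First convert: f = 4.50 × 10^5 PHz = 4.50 × 10^20 Hz.
Since p = hf/c for a photon, p = 9.946 × 10^-22 kg·m/s.
Converting to MeV/c: p = 1.861 MeV/c ≈ 1.86 MeV/c.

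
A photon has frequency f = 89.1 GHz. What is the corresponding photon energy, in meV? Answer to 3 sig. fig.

0.368 meV

(h = 6.62607015e-34 J·s, 1 eV = 1.602176634e-19 J.)
First convert: f = 89.1 GHz = 8.91e10 Hz.
For a photon E = hf, so E = 5.904e-23 J.
Converting to meV: E = 0.3685 meV ≈ 0.368 meV.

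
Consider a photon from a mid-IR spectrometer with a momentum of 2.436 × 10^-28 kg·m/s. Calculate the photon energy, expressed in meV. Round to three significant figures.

Use c = 2.99792458 × 10^8 m/s, 1 eV = 1.602176634 × 10^-19 J.
Since E = pc for a photon, E = 7.303 × 10^-20 J.
Converting to meV: E = 455.8 meV ≈ 456 meV.

456 meV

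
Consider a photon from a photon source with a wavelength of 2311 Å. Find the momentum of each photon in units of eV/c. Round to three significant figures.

5.36 eV/c

Convert to SI: λ = 2311 Å = 2.311 × 10^-7 m.
Apply p = h/λ: p = 2.867 × 10^-27 kg·m/s.
Converting to eV/c: p = 5.365 eV/c ≈ 5.36 eV/c.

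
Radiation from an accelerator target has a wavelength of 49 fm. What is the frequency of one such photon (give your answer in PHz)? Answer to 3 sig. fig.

Use c = 2.99792458·10^8 m/s.
First convert: λ = 49 fm = 4.9·10^-14 m.
Apply f = c/λ: f = 6.118·10^21 Hz.
Converting to PHz: f = 6.118·10^6 PHz ≈ 6.12·10^6 PHz.

6.12·10^6 PHz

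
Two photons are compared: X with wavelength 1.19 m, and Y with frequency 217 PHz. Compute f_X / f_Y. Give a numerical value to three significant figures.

f_X = 2.519e8 Hz (from wavelength = 1.19 m, via f = c/λ).
f_Y = 2.170e17 Hz (from frequency = 217 PHz, via f given directly).
Ratio = 2.519e8 / 2.170e17 = 1.16e-9.

1.16e-9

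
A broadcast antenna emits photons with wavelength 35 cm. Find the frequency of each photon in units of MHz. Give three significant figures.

Take c = 2.99792458 × 10^8 m/s.
First convert: λ = 35 cm = 0.35 m.
Since f = c/λ for a photon, f = 8.565 × 10^8 Hz.
Converting to MHz: f = 856.5 MHz ≈ 857 MHz.

857 MHz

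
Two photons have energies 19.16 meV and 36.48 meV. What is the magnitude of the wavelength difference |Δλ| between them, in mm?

0.0307 mm

Using λ = hc/E: λ₁ = 6.4710e-5 m, λ₂ = 3.3987e-5 m.
|Δλ| = |6.4710e-5 − 3.3987e-5| = 3.07e-5 m = 0.0307 mm.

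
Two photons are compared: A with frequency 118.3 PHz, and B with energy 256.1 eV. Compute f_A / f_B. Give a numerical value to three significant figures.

f_A = 1.183 × 10^17 Hz (from frequency = 118.3 PHz, via f given directly).
f_B = 6.192 × 10^16 Hz (from energy = 256.1 eV, via f = E/h).
Ratio = 1.183 × 10^17 / 6.192 × 10^16 = 1.91.

1.91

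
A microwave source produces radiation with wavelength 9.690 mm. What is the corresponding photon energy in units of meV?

First convert: λ = 9.690 mm = 0.009690 m.
Since E = hc/λ for a photon, E = 2.050 × 10^-23 J.
Converting to meV: E = 0.1280 meV ≈ 0.128 meV.

0.128 meV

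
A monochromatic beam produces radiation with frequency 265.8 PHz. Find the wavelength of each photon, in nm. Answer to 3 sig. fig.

Use c = 2.99792458e8 m/s.
In SI units: f = 265.8 PHz = 2.658e17 Hz.
The photon relation is λ = c/f, giving λ = 1.128e-9 m.
Converting to nm: λ = 1.128 nm ≈ 1.13 nm.

1.13 nm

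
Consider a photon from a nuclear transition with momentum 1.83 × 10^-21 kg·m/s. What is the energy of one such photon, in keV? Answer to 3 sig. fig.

Take c = 2.99792458 × 10^8 m/s, 1 eV = 1.602176634 × 10^-19 J.
The photon relation is E = pc, giving E = 5.486 × 10^-13 J.
Converting to keV: E = 3424 keV ≈ 3420 keV.

3420 keV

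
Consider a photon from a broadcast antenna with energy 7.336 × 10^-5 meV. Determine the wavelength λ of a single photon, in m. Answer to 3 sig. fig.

Convert to SI: E = 7.336 × 10^-5 meV = 1.1754 × 10^-26 J.
The photon relation is λ = hc/E, giving λ = 16.90 m.
So λ ≈ 16.9 m.

16.9 m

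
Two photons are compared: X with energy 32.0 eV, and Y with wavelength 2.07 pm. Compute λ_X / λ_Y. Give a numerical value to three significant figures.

1.87e4

λ_X = 3.875e-8 m (from energy = 32.0 eV, via λ = hc/E).
λ_Y = 2.070e-12 m (from wavelength = 2.07 pm, via λ given directly).
Ratio = 3.875e-8 / 2.070e-12 = 1.87e4.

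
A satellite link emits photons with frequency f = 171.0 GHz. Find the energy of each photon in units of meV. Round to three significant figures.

0.707 meV

First convert: f = 171.0 GHz = 1.710e11 Hz.
Since E = hf for a photon, E = 1.133e-22 J.
Converting to meV: E = 0.7072 meV ≈ 0.707 meV.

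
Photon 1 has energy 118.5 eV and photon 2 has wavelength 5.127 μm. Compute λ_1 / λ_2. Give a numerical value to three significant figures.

2.04 × 10^-3

λ_1 = 1.046 × 10^-8 m (from energy = 118.5 eV, via λ = hc/E).
λ_2 = 5.127 × 10^-6 m (from wavelength = 5.127 μm, via λ given directly).
Ratio = 1.046 × 10^-8 / 5.127 × 10^-6 = 2.04 × 10^-3.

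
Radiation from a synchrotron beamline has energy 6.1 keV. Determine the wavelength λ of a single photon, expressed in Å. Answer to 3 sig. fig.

Convert to SI: E = 6.1 keV = 9.7733e-16 J.
For a photon λ = hc/E, so λ = 2.033e-10 m.
Converting to Å: λ = 2.033 Å ≈ 2.03 Å.

2.03 Å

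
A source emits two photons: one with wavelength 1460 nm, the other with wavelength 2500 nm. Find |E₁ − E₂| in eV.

0.353 eV

Using E = hc/λ: E₁ = 1.361 × 10^-19 J, E₂ = 7.946 × 10^-20 J.
|ΔE| = |1.361 × 10^-19 − 7.946 × 10^-20| = 5.66 × 10^-20 J = 0.353 eV.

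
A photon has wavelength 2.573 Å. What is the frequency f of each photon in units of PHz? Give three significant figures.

Convert to SI: λ = 2.573 Å = 2.573e-10 m.
Since f = c/λ for a photon, f = 1.165e18 Hz.
Converting to PHz: f = 1165 PHz ≈ 1170 PHz.

1170 PHz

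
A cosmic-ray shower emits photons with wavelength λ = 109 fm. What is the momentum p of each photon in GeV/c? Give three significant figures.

Convert to SI: λ = 109 fm = 1.09 × 10^-13 m.
Apply p = h/λ: p = 6.079 × 10^-21 kg·m/s.
Converting to GeV/c: p = 0.01137 GeV/c ≈ 0.0114 GeV/c.

0.0114 GeV/c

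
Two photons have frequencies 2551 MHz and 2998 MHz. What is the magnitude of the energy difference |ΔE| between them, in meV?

1.85·10^-3 meV

Using E = hf: E₁ = 1.6903·10^-24 J, E₂ = 1.9865·10^-24 J.
|ΔE| = |1.6903·10^-24 − 1.9865·10^-24| = 2.96·10^-25 J = 1.85·10^-3 meV.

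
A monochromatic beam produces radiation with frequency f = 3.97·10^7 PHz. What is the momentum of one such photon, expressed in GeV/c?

0.164 GeV/c

Use h = 6.62607015·10^-34 J·s, c = 2.99792458·10^8 m/s, 1 eV = 1.602176634·10^-19 J.
In SI units: f = 3.97·10^7 PHz = 3.97·10^22 Hz.
Apply p = hf/c: p = 8.775·10^-20 kg·m/s.
Converting to GeV/c: p = 0.1642 GeV/c ≈ 0.164 GeV/c.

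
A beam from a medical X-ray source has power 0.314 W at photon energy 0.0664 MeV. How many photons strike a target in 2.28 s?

6.73·10^13 photons

Total energy: E_total = P·t = 0.314 × 2.28 = 0.7159 J.
Per-photon energy: E = 1.064·10^-14 J.
N = E_total / E_photon = 6.73·10^13.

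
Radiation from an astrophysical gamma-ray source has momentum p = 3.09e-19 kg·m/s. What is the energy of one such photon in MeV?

(c = 2.99792458e8 m/s, 1 eV = 1.602176634e-19 J.)
For a photon E = pc, so E = 9.264e-11 J.
Converting to MeV: E = 578.2 MeV ≈ 578 MeV.

578 MeV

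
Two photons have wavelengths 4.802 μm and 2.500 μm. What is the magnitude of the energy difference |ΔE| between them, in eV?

Using E = hc/λ: E₁ = 4.1367 × 10^-20 J, E₂ = 7.9458 × 10^-20 J.
|ΔE| = |4.1367 × 10^-20 − 7.9458 × 10^-20| = 3.81 × 10^-20 J = 0.238 eV.

0.238 eV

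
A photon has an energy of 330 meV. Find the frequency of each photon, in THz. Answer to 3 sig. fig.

79.8 THz

(h = 6.62607015 × 10^-34 J·s, 1 eV = 1.602176634 × 10^-19 J.)
Convert to SI: E = 330 meV = 5.2872 × 10^-20 J.
The photon relation is f = E/h, giving f = 7.979 × 10^13 Hz.
Converting to THz: f = 79.79 THz ≈ 79.8 THz.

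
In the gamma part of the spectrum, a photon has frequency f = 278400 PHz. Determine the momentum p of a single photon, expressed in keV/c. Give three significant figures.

1150 keV/c

Take h = 6.62607015 × 10^-34 J·s, c = 2.99792458 × 10^8 m/s, 1 eV = 1.602176634 × 10^-19 J.
In SI units: f = 278400 PHz = 2.784 × 10^20 Hz.
Apply p = hf/c: p = 6.153 × 10^-22 kg·m/s.
Converting to keV/c: p = 1151 keV/c ≈ 1150 keV/c.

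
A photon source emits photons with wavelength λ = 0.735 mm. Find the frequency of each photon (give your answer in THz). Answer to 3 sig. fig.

0.408 THz

In SI units: λ = 0.735 mm = 7.35 × 10^-4 m.
The photon relation is f = c/λ, giving f = 4.079 × 10^11 Hz.
Converting to THz: f = 0.4079 THz ≈ 0.408 THz.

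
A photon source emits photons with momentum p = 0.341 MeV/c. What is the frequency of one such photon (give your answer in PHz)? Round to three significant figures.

In SI units: p = 0.341 MeV/c = 1.8224 × 10^-22 kg·m/s.
Apply f = pc/h: f = 8.245 × 10^19 Hz.
Converting to PHz: f = 82450 PHz ≈ 8.25 × 10^4 PHz.

8.25 × 10^4 PHz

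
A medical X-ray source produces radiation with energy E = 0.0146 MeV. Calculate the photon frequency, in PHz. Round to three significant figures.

Convert to SI: E = 0.0146 MeV = 2.3392·10^-15 J.
For a photon f = E/h, so f = 3.530·10^18 Hz.
Converting to PHz: f = 3530 PHz ≈ 3530 PHz.

3530 PHz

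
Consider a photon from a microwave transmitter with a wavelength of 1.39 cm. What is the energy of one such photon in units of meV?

First convert: λ = 1.39 cm = 0.0139 m.
Since E = hc/λ for a photon, E = 1.429e-23 J.
Converting to meV: E = 0.08920 meV ≈ 0.0892 meV.

0.0892 meV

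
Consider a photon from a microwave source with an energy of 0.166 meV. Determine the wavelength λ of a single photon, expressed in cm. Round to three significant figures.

Use h = 6.62607015 × 10^-34 J·s, c = 2.99792458 × 10^8 m/s, 1 eV = 1.602176634 × 10^-19 J.
In SI units: E = 0.166 meV = 2.6596 × 10^-23 J.
For a photon λ = hc/E, so λ = 0.007469 m.
Converting to cm: λ = 0.7469 cm ≈ 0.747 cm.

0.747 cm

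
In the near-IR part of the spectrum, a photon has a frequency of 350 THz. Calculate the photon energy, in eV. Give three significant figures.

1.45 eV

In SI units: f = 350 THz = 3.5e14 Hz.
The photon relation is E = hf, giving E = 2.319e-19 J.
Converting to eV: E = 1.447 eV ≈ 1.45 eV.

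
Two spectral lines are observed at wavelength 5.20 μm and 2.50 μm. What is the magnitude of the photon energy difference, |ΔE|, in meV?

258 meV

Using E = hc/λ: E₁ = 3.820·10^-20 J, E₂ = 7.946·10^-20 J.
|ΔE| = |3.820·10^-20 − 7.946·10^-20| = 4.13·10^-20 J = 258 meV.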